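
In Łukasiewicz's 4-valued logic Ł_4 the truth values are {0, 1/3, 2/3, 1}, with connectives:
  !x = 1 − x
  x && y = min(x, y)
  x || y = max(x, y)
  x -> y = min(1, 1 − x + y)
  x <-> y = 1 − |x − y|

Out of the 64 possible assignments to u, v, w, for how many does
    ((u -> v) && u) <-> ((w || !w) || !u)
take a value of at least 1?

10

value 1: 10 assignments (counts)
value 2/3: 22 assignments
value 1/3: 14 assignments
value 0: 18 assignments
So 10 of the 64 assignments meet the threshold.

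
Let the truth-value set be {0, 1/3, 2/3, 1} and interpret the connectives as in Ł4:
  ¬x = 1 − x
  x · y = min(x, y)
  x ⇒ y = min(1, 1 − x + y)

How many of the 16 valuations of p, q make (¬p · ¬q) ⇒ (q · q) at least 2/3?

14

p = 0, q = 0 ↦ 0  <
p = 0, q = 1/3 ↦ 2/3  ≥
p = 0, q = 2/3 ↦ 1  ≥
p = 0, q = 1 ↦ 1  ≥
p = 1/3, q = 0 ↦ 1/3  <
p = 1/3, q = 1/3 ↦ 2/3  ≥
p = 1/3, q = 2/3 ↦ 1  ≥
p = 1/3, q = 1 ↦ 1  ≥
p = 2/3, q = 0 ↦ 2/3  ≥
p = 2/3, q = 1/3 ↦ 1  ≥
p = 2/3, q = 2/3 ↦ 1  ≥
p = 2/3, q = 1 ↦ 1  ≥
p = 1, q = 0 ↦ 1  ≥
p = 1, q = 1/3 ↦ 1  ≥
p = 1, q = 2/3 ↦ 1  ≥
p = 1, q = 1 ↦ 1  ≥
So 14 of the 16 assignments meet the threshold.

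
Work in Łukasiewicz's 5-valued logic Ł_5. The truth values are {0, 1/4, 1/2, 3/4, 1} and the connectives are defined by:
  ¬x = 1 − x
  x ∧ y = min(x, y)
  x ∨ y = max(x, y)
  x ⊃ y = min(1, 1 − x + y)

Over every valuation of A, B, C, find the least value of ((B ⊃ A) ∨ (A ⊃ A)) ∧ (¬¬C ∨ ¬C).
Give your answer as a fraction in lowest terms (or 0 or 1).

1/2

Take A = 0, B = 0, C = 1/2:
B ⊃ A = 0 ⊃ 0 = 1
A ⊃ A = 0 ⊃ 0 = 1
(B ⊃ A) ∨ (A ⊃ A) = 1 ∨ 1 = 1
¬C = ¬1/2 = 1/2
¬¬C = ¬1/2 = 1/2
¬C = ¬1/2 = 1/2
¬¬C ∨ ¬C = 1/2 ∨ 1/2 = 1/2
((B ⊃ A) ∨ (A ⊃ A)) ∧ (¬¬C ∨ ¬C) = 1 ∧ 1/2 = 1/2
No assignment yields a value below 1/2, so this is the minimum.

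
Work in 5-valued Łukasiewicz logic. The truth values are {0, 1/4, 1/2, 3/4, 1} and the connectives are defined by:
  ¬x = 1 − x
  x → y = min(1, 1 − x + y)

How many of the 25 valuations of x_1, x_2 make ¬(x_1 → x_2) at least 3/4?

3

value 1: 1 assignment (counts)
value 3/4: 2 assignments (counts)
value 1/2: 3 assignments
value 1/4: 4 assignments
value 0: 15 assignments
So 3 of the 25 assignments meet the threshold.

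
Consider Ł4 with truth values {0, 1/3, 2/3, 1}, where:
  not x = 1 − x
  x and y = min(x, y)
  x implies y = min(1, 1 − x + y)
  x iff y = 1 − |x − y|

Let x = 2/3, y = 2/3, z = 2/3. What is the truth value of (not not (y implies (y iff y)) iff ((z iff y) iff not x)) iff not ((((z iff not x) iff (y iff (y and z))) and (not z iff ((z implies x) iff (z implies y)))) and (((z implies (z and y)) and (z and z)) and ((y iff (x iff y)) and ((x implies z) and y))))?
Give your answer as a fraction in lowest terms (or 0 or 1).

2/3

y iff y = 2/3 iff 2/3 = 1
y implies (y iff y) = 2/3 implies 1 = 1
not (y implies (y iff y)) = not 1 = 0
not not (y implies (y iff y)) = not 0 = 1
z iff y = 2/3 iff 2/3 = 1
not x = not 2/3 = 1/3
(z iff y) iff not x = 1 iff 1/3 = 1/3
not not (y implies (y iff y)) iff ((z iff y) iff not x) = 1 iff 1/3 = 1/3
not x = not 2/3 = 1/3
z iff not x = 2/3 iff 1/3 = 2/3
y and z = 2/3 and 2/3 = 2/3
y iff (y and z) = 2/3 iff 2/3 = 1
(z iff not x) iff (y iff (y and z)) = 2/3 iff 1 = 2/3
not z = not 2/3 = 1/3
z implies x = 2/3 implies 2/3 = 1
z implies y = 2/3 implies 2/3 = 1
(z implies x) iff (z implies y) = 1 iff 1 = 1
not z iff ((z implies x) iff (z implies y)) = 1/3 iff 1 = 1/3
((z iff not x) iff (y iff (y and z))) and (not z iff ((z implies x) iff (z implies y))) = 2/3 and 1/3 = 1/3
z and y = 2/3 and 2/3 = 2/3
z implies (z and y) = 2/3 implies 2/3 = 1
z and z = 2/3 and 2/3 = 2/3
(z implies (z and y)) and (z and z) = 1 and 2/3 = 2/3
x iff y = 2/3 iff 2/3 = 1
y iff (x iff y) = 2/3 iff 1 = 2/3
x implies z = 2/3 implies 2/3 = 1
(x implies z) and y = 1 and 2/3 = 2/3
(y iff (x iff y)) and ((x implies z) and y) = 2/3 and 2/3 = 2/3
((z implies (z and y)) and (z and z)) and ((y iff (x iff y)) and ((x implies z) and y)) = 2/3 and 2/3 = 2/3
(((z iff not x) iff (y iff (y and z))) and (not z iff ((z implies x) iff (z implies y)))) and (((z implies (z and y)) and (z and z)) and ((y iff (x iff y)) and ((x implies z) and y))) = 1/3 and 2/3 = 1/3
not ((((z iff not x) iff (y iff (y and z))) and (not z iff ((z implies x) iff (z implies y)))) and (((z implies (z and y)) and (z and z)) and ((y iff (x iff y)) and ((x implies z) and y)))) = not 1/3 = 2/3
(not not (y implies (y iff y)) iff ((z iff y) iff not x)) iff not ((((z iff not x) iff (y iff (y and z))) and (not z iff ((z implies x) iff (z implies y)))) and (((z implies (z and y)) and (z and z)) and ((y iff (x iff y)) and ((x implies z) and y)))) = 1/3 iff 2/3 = 2/3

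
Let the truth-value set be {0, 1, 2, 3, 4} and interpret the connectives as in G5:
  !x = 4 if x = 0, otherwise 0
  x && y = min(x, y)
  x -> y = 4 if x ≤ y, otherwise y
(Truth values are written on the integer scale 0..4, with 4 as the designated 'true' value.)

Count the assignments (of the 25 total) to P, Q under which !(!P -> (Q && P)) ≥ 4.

5

value 4: 5 assignments (counts)
value 0: 20 assignments
So 5 of the 25 assignments meet the threshold.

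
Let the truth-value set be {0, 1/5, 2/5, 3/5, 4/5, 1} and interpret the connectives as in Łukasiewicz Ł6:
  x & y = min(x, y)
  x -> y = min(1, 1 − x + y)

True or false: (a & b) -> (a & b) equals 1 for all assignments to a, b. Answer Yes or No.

Yes

At a = 1/5, b = 2/5, for instance:
a & b = 1/5 & 2/5 = 1/5
(a & b) -> (a & b) = 1/5 -> 1/5 = 1
and checking the remaining 35 assignments likewise gives ≥ 1 in every case.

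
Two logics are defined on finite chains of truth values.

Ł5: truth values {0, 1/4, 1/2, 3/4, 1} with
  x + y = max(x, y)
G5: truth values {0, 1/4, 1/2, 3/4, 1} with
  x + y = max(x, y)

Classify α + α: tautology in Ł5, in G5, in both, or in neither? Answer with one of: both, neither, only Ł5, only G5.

In Ł5: at α = 0 the value is 0 — not a tautology.
In G5: at α = 0 the value is 0 — not a tautology.

neither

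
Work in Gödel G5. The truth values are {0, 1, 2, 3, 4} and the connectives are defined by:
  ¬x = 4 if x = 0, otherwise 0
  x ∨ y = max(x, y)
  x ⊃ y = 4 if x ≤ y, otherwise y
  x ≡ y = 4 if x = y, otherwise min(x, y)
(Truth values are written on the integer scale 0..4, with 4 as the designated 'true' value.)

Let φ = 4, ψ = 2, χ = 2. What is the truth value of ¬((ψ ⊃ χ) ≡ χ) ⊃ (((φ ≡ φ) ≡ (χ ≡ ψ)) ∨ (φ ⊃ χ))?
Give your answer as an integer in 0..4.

ψ ⊃ χ = 2 ⊃ 2 = 4
(ψ ⊃ χ) ≡ χ = 4 ≡ 2 = 2
¬((ψ ⊃ χ) ≡ χ) = ¬2 = 0
φ ≡ φ = 4 ≡ 4 = 4
χ ≡ ψ = 2 ≡ 2 = 4
(φ ≡ φ) ≡ (χ ≡ ψ) = 4 ≡ 4 = 4
φ ⊃ χ = 4 ⊃ 2 = 2
((φ ≡ φ) ≡ (χ ≡ ψ)) ∨ (φ ⊃ χ) = 4 ∨ 2 = 4
¬((ψ ⊃ χ) ≡ χ) ⊃ (((φ ≡ φ) ≡ (χ ≡ ψ)) ∨ (φ ⊃ χ)) = 0 ⊃ 4 = 4

4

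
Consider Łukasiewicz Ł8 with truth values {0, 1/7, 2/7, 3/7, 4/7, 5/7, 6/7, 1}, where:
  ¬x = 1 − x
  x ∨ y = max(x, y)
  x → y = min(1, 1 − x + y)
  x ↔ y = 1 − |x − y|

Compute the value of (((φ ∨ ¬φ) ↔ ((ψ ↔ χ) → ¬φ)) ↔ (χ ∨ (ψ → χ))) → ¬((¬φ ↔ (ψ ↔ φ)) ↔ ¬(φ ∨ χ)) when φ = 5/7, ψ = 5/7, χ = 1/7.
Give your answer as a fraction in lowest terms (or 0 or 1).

3/7

¬φ = ¬5/7 = 2/7
φ ∨ ¬φ = 5/7 ∨ 2/7 = 5/7
ψ ↔ χ = 5/7 ↔ 1/7 = 3/7
¬φ = ¬5/7 = 2/7
(ψ ↔ χ) → ¬φ = 3/7 → 2/7 = 6/7
(φ ∨ ¬φ) ↔ ((ψ ↔ χ) → ¬φ) = 5/7 ↔ 6/7 = 6/7
ψ → χ = 5/7 → 1/7 = 3/7
χ ∨ (ψ → χ) = 1/7 ∨ 3/7 = 3/7
((φ ∨ ¬φ) ↔ ((ψ ↔ χ) → ¬φ)) ↔ (χ ∨ (ψ → χ)) = 6/7 ↔ 3/7 = 4/7
¬φ = ¬5/7 = 2/7
ψ ↔ φ = 5/7 ↔ 5/7 = 1
¬φ ↔ (ψ ↔ φ) = 2/7 ↔ 1 = 2/7
φ ∨ χ = 5/7 ∨ 1/7 = 5/7
¬(φ ∨ χ) = ¬5/7 = 2/7
(¬φ ↔ (ψ ↔ φ)) ↔ ¬(φ ∨ χ) = 2/7 ↔ 2/7 = 1
¬((¬φ ↔ (ψ ↔ φ)) ↔ ¬(φ ∨ χ)) = ¬1 = 0
(((φ ∨ ¬φ) ↔ ((ψ ↔ χ) → ¬φ)) ↔ (χ ∨ (ψ → χ))) → ¬((¬φ ↔ (ψ ↔ φ)) ↔ ¬(φ ∨ χ)) = 4/7 → 0 = 3/7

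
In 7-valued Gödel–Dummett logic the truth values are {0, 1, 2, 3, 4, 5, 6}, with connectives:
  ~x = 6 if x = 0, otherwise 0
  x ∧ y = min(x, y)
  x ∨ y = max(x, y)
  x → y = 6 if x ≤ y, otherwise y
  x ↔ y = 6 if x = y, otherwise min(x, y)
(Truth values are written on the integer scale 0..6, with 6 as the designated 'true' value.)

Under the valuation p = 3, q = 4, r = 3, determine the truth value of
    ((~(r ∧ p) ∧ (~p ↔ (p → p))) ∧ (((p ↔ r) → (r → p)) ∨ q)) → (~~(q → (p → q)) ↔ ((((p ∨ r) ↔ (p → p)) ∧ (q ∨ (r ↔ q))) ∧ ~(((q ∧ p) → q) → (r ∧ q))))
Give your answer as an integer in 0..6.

r ∧ p = 3 ∧ 3 = 3
~(r ∧ p) = ~3 = 0
~p = ~3 = 0
p → p = 3 → 3 = 6
~p ↔ (p → p) = 0 ↔ 6 = 0
~(r ∧ p) ∧ (~p ↔ (p → p)) = 0 ∧ 0 = 0
p ↔ r = 3 ↔ 3 = 6
r → p = 3 → 3 = 6
(p ↔ r) → (r → p) = 6 → 6 = 6
((p ↔ r) → (r → p)) ∨ q = 6 ∨ 4 = 6
(~(r ∧ p) ∧ (~p ↔ (p → p))) ∧ (((p ↔ r) → (r → p)) ∨ q) = 0 ∧ 6 = 0
p → q = 3 → 4 = 6
q → (p → q) = 4 → 6 = 6
~(q → (p → q)) = ~6 = 0
~~(q → (p → q)) = ~0 = 6
p ∨ r = 3 ∨ 3 = 3
p → p = 3 → 3 = 6
(p ∨ r) ↔ (p → p) = 3 ↔ 6 = 3
r ↔ q = 3 ↔ 4 = 3
q ∨ (r ↔ q) = 4 ∨ 3 = 4
((p ∨ r) ↔ (p → p)) ∧ (q ∨ (r ↔ q)) = 3 ∧ 4 = 3
q ∧ p = 4 ∧ 3 = 3
(q ∧ p) → q = 3 → 4 = 6
r ∧ q = 3 ∧ 4 = 3
((q ∧ p) → q) → (r ∧ q) = 6 → 3 = 3
~(((q ∧ p) → q) → (r ∧ q)) = ~3 = 0
(((p ∨ r) ↔ (p → p)) ∧ (q ∨ (r ↔ q))) ∧ ~(((q ∧ p) → q) → (r ∧ q)) = 3 ∧ 0 = 0
~~(q → (p → q)) ↔ ((((p ∨ r) ↔ (p → p)) ∧ (q ∨ (r ↔ q))) ∧ ~(((q ∧ p) → q) → (r ∧ q))) = 6 ↔ 0 = 0
((~(r ∧ p) ∧ (~p ↔ (p → p))) ∧ (((p ↔ r) → (r → p)) ∨ q)) → (~~(q → (p → q)) ↔ ((((p ∨ r) ↔ (p → p)) ∧ (q ∨ (r ↔ q))) ∧ ~(((q ∧ p) → q) → (r ∧ q)))) = 0 → 0 = 6

6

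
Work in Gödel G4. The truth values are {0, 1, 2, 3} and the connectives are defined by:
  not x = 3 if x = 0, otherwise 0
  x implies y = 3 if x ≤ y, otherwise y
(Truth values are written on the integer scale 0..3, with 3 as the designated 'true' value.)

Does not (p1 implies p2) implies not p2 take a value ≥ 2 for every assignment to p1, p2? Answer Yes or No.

Yes

p1 = 0, p2 = 0 ↦ 3
p1 = 0, p2 = 1 ↦ 3
p1 = 0, p2 = 2 ↦ 3
p1 = 0, p2 = 3 ↦ 3
p1 = 1, p2 = 0 ↦ 3
p1 = 1, p2 = 1 ↦ 3
p1 = 1, p2 = 2 ↦ 3
p1 = 1, p2 = 3 ↦ 3
p1 = 2, p2 = 0 ↦ 3
p1 = 2, p2 = 1 ↦ 3
p1 = 2, p2 = 2 ↦ 3
p1 = 2, p2 = 3 ↦ 3
p1 = 3, p2 = 0 ↦ 3
p1 = 3, p2 = 1 ↦ 3
p1 = 3, p2 = 2 ↦ 3
p1 = 3, p2 = 3 ↦ 3
Every assignment gives a value ≥ 2.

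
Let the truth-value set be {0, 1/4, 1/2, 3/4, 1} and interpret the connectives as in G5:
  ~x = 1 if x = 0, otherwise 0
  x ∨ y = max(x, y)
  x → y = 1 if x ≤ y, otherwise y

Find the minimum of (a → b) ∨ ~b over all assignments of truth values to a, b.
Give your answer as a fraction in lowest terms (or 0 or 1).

1/4

Take a = 1/2, b = 1/4:
a → b = 1/2 → 1/4 = 1/4
~b = ~1/4 = 0
(a → b) ∨ ~b = 1/4 ∨ 0 = 1/4
No assignment yields a value below 1/4, so this is the minimum.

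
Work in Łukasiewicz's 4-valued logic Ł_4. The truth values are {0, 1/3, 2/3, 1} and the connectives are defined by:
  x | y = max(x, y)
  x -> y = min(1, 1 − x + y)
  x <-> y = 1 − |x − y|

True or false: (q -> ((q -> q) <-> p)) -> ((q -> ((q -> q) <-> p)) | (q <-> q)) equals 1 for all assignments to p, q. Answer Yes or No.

Yes

p = 0, q = 0 ↦ 1
p = 0, q = 1/3 ↦ 1
p = 0, q = 2/3 ↦ 1
p = 0, q = 1 ↦ 1
p = 1/3, q = 0 ↦ 1
p = 1/3, q = 1/3 ↦ 1
p = 1/3, q = 2/3 ↦ 1
p = 1/3, q = 1 ↦ 1
p = 2/3, q = 0 ↦ 1
p = 2/3, q = 1/3 ↦ 1
p = 2/3, q = 2/3 ↦ 1
p = 2/3, q = 1 ↦ 1
p = 1, q = 0 ↦ 1
p = 1, q = 1/3 ↦ 1
p = 1, q = 2/3 ↦ 1
p = 1, q = 1 ↦ 1
Every assignment gives a value ≥ 1.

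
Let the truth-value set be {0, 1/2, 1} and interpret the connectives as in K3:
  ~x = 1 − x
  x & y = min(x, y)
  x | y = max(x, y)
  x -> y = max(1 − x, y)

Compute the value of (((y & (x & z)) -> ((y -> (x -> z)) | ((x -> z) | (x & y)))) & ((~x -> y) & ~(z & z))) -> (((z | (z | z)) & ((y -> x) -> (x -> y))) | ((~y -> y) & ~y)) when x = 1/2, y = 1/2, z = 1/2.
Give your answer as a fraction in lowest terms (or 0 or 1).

x & z = 1/2 & 1/2 = 1/2
y & (x & z) = 1/2 & 1/2 = 1/2
x -> z = 1/2 -> 1/2 = 1/2
y -> (x -> z) = 1/2 -> 1/2 = 1/2
x -> z = 1/2 -> 1/2 = 1/2
x & y = 1/2 & 1/2 = 1/2
(x -> z) | (x & y) = 1/2 | 1/2 = 1/2
(y -> (x -> z)) | ((x -> z) | (x & y)) = 1/2 | 1/2 = 1/2
(y & (x & z)) -> ((y -> (x -> z)) | ((x -> z) | (x & y))) = 1/2 -> 1/2 = 1/2
~x = ~1/2 = 1/2
~x -> y = 1/2 -> 1/2 = 1/2
z & z = 1/2 & 1/2 = 1/2
~(z & z) = ~1/2 = 1/2
(~x -> y) & ~(z & z) = 1/2 & 1/2 = 1/2
((y & (x & z)) -> ((y -> (x -> z)) | ((x -> z) | (x & y)))) & ((~x -> y) & ~(z & z)) = 1/2 & 1/2 = 1/2
z | z = 1/2 | 1/2 = 1/2
z | (z | z) = 1/2 | 1/2 = 1/2
y -> x = 1/2 -> 1/2 = 1/2
x -> y = 1/2 -> 1/2 = 1/2
(y -> x) -> (x -> y) = 1/2 -> 1/2 = 1/2
(z | (z | z)) & ((y -> x) -> (x -> y)) = 1/2 & 1/2 = 1/2
~y = ~1/2 = 1/2
~y -> y = 1/2 -> 1/2 = 1/2
~y = ~1/2 = 1/2
(~y -> y) & ~y = 1/2 & 1/2 = 1/2
((z | (z | z)) & ((y -> x) -> (x -> y))) | ((~y -> y) & ~y) = 1/2 | 1/2 = 1/2
(((y & (x & z)) -> ((y -> (x -> z)) | ((x -> z) | (x & y)))) & ((~x -> y) & ~(z & z))) -> (((z | (z | z)) & ((y -> x) -> (x -> y))) | ((~y -> y) & ~y)) = 1/2 -> 1/2 = 1/2

1/2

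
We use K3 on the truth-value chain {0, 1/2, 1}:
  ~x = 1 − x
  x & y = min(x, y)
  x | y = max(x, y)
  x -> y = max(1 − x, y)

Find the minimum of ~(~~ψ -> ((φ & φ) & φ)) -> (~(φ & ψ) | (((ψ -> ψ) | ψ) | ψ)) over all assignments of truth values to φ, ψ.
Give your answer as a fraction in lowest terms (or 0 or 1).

1/2

Take φ = 1/2, ψ = 1/2:
~ψ = ~1/2 = 1/2
~~ψ = ~1/2 = 1/2
φ & φ = 1/2 & 1/2 = 1/2
(φ & φ) & φ = 1/2 & 1/2 = 1/2
~~ψ -> ((φ & φ) & φ) = 1/2 -> 1/2 = 1/2
~(~~ψ -> ((φ & φ) & φ)) = ~1/2 = 1/2
φ & ψ = 1/2 & 1/2 = 1/2
~(φ & ψ) = ~1/2 = 1/2
ψ -> ψ = 1/2 -> 1/2 = 1/2
(ψ -> ψ) | ψ = 1/2 | 1/2 = 1/2
((ψ -> ψ) | ψ) | ψ = 1/2 | 1/2 = 1/2
~(φ & ψ) | (((ψ -> ψ) | ψ) | ψ) = 1/2 | 1/2 = 1/2
~(~~ψ -> ((φ & φ) & φ)) -> (~(φ & ψ) | (((ψ -> ψ) | ψ) | ψ)) = 1/2 -> 1/2 = 1/2
No assignment yields a value below 1/2, so this is the minimum.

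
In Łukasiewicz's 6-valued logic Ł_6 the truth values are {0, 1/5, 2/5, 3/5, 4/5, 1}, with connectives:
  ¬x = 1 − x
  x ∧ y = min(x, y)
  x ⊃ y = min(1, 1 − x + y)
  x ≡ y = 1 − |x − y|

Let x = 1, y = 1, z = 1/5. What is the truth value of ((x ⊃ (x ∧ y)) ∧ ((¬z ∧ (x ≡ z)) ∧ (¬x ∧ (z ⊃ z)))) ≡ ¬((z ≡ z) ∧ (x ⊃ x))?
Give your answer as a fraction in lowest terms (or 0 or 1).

1

x ∧ y = 1 ∧ 1 = 1
x ⊃ (x ∧ y) = 1 ⊃ 1 = 1
¬z = ¬1/5 = 4/5
x ≡ z = 1 ≡ 1/5 = 1/5
¬z ∧ (x ≡ z) = 4/5 ∧ 1/5 = 1/5
¬x = ¬1 = 0
z ⊃ z = 1/5 ⊃ 1/5 = 1
¬x ∧ (z ⊃ z) = 0 ∧ 1 = 0
(¬z ∧ (x ≡ z)) ∧ (¬x ∧ (z ⊃ z)) = 1/5 ∧ 0 = 0
(x ⊃ (x ∧ y)) ∧ ((¬z ∧ (x ≡ z)) ∧ (¬x ∧ (z ⊃ z))) = 1 ∧ 0 = 0
z ≡ z = 1/5 ≡ 1/5 = 1
x ⊃ x = 1 ⊃ 1 = 1
(z ≡ z) ∧ (x ⊃ x) = 1 ∧ 1 = 1
¬((z ≡ z) ∧ (x ⊃ x)) = ¬1 = 0
((x ⊃ (x ∧ y)) ∧ ((¬z ∧ (x ≡ z)) ∧ (¬x ∧ (z ⊃ z)))) ≡ ¬((z ≡ z) ∧ (x ⊃ x)) = 0 ≡ 0 = 1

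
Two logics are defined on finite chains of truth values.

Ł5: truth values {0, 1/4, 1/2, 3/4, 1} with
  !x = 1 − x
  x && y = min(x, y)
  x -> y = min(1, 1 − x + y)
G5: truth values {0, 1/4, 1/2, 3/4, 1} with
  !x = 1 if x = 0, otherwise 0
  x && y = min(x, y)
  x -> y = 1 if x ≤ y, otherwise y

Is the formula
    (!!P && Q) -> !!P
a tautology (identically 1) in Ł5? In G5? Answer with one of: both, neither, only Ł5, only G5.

both

In Ł5: every assignment gives 1 — tautology.
In G5: every assignment gives 1 — tautology.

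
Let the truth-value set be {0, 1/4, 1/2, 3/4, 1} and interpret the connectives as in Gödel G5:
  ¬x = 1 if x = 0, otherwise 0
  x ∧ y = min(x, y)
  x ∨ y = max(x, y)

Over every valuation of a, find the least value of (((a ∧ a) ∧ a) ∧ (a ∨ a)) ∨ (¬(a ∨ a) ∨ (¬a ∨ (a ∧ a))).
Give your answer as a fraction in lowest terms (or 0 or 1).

Take a = 1/4:
a ∧ a = 1/4 ∧ 1/4 = 1/4
(a ∧ a) ∧ a = 1/4 ∧ 1/4 = 1/4
a ∨ a = 1/4 ∨ 1/4 = 1/4
((a ∧ a) ∧ a) ∧ (a ∨ a) = 1/4 ∧ 1/4 = 1/4
a ∨ a = 1/4 ∨ 1/4 = 1/4
¬(a ∨ a) = ¬1/4 = 0
¬a = ¬1/4 = 0
a ∧ a = 1/4 ∧ 1/4 = 1/4
¬a ∨ (a ∧ a) = 0 ∨ 1/4 = 1/4
¬(a ∨ a) ∨ (¬a ∨ (a ∧ a)) = 0 ∨ 1/4 = 1/4
(((a ∧ a) ∧ a) ∧ (a ∨ a)) ∨ (¬(a ∨ a) ∨ (¬a ∨ (a ∧ a))) = 1/4 ∨ 1/4 = 1/4
No assignment yields a value below 1/4, so this is the minimum.

1/4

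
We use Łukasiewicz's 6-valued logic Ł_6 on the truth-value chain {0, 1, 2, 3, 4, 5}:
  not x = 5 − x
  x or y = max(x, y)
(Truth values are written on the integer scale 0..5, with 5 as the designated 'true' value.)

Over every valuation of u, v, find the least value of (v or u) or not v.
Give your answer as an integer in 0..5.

3

Take u = 0, v = 2:
v or u = 2 or 0 = 2
not v = not 2 = 3
(v or u) or not v = 2 or 3 = 3
No assignment yields a value below 3, so this is the minimum.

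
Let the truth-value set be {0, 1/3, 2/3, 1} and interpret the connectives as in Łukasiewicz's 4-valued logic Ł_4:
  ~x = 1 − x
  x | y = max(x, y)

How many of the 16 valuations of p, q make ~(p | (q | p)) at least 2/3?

p = 0, q = 0 ↦ 1  ≥
p = 0, q = 1/3 ↦ 2/3  ≥
p = 0, q = 2/3 ↦ 1/3  <
p = 0, q = 1 ↦ 0  <
p = 1/3, q = 0 ↦ 2/3  ≥
p = 1/3, q = 1/3 ↦ 2/3  ≥
p = 1/3, q = 2/3 ↦ 1/3  <
p = 1/3, q = 1 ↦ 0  <
p = 2/3, q = 0 ↦ 1/3  <
p = 2/3, q = 1/3 ↦ 1/3  <
p = 2/3, q = 2/3 ↦ 1/3  <
p = 2/3, q = 1 ↦ 0  <
p = 1, q = 0 ↦ 0  <
p = 1, q = 1/3 ↦ 0  <
p = 1, q = 2/3 ↦ 0  <
p = 1, q = 1 ↦ 0  <
So 4 of the 16 assignments meet the threshold.

4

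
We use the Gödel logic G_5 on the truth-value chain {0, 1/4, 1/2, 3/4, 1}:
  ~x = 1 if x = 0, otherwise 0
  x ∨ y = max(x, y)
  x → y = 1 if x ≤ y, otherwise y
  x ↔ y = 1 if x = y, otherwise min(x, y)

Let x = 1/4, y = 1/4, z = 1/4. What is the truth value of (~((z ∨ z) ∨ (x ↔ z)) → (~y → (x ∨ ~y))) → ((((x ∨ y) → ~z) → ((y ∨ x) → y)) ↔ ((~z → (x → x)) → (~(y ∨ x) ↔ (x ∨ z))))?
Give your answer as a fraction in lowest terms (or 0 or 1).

z ∨ z = 1/4 ∨ 1/4 = 1/4
x ↔ z = 1/4 ↔ 1/4 = 1
(z ∨ z) ∨ (x ↔ z) = 1/4 ∨ 1 = 1
~((z ∨ z) ∨ (x ↔ z)) = ~1 = 0
~y = ~1/4 = 0
~y = ~1/4 = 0
x ∨ ~y = 1/4 ∨ 0 = 1/4
~y → (x ∨ ~y) = 0 → 1/4 = 1
~((z ∨ z) ∨ (x ↔ z)) → (~y → (x ∨ ~y)) = 0 → 1 = 1
x ∨ y = 1/4 ∨ 1/4 = 1/4
~z = ~1/4 = 0
(x ∨ y) → ~z = 1/4 → 0 = 0
y ∨ x = 1/4 ∨ 1/4 = 1/4
(y ∨ x) → y = 1/4 → 1/4 = 1
((x ∨ y) → ~z) → ((y ∨ x) → y) = 0 → 1 = 1
~z = ~1/4 = 0
x → x = 1/4 → 1/4 = 1
~z → (x → x) = 0 → 1 = 1
y ∨ x = 1/4 ∨ 1/4 = 1/4
~(y ∨ x) = ~1/4 = 0
x ∨ z = 1/4 ∨ 1/4 = 1/4
~(y ∨ x) ↔ (x ∨ z) = 0 ↔ 1/4 = 0
(~z → (x → x)) → (~(y ∨ x) ↔ (x ∨ z)) = 1 → 0 = 0
(((x ∨ y) → ~z) → ((y ∨ x) → y)) ↔ ((~z → (x → x)) → (~(y ∨ x) ↔ (x ∨ z))) = 1 ↔ 0 = 0
(~((z ∨ z) ∨ (x ↔ z)) → (~y → (x ∨ ~y))) → ((((x ∨ y) → ~z) → ((y ∨ x) → y)) ↔ ((~z → (x → x)) → (~(y ∨ x) ↔ (x ∨ z)))) = 1 → 0 = 0

0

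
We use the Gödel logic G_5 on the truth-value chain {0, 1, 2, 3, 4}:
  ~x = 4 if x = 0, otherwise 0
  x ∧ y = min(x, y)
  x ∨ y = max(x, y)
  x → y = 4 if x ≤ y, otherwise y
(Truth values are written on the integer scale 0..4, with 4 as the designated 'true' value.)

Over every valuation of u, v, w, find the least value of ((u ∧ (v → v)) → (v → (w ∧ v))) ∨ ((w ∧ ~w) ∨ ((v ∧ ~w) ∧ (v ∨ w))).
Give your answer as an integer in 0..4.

Take u = 1, v = 1, w = 0:
v → v = 1 → 1 = 4
u ∧ (v → v) = 1 ∧ 4 = 1
w ∧ v = 0 ∧ 1 = 0
v → (w ∧ v) = 1 → 0 = 0
(u ∧ (v → v)) → (v → (w ∧ v)) = 1 → 0 = 0
~w = ~0 = 4
w ∧ ~w = 0 ∧ 4 = 0
~w = ~0 = 4
v ∧ ~w = 1 ∧ 4 = 1
v ∨ w = 1 ∨ 0 = 1
(v ∧ ~w) ∧ (v ∨ w) = 1 ∧ 1 = 1
(w ∧ ~w) ∨ ((v ∧ ~w) ∧ (v ∨ w)) = 0 ∨ 1 = 1
((u ∧ (v → v)) → (v → (w ∧ v))) ∨ ((w ∧ ~w) ∨ ((v ∧ ~w) ∧ (v ∨ w))) = 0 ∨ 1 = 1
No assignment yields a value below 1, so this is the minimum.

1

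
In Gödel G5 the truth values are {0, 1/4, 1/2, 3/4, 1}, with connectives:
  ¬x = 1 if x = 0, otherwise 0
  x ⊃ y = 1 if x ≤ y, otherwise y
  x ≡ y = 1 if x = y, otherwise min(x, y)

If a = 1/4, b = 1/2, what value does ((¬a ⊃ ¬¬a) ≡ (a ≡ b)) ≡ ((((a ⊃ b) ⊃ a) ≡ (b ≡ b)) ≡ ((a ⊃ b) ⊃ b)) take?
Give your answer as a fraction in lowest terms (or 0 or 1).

1

¬a = ¬1/4 = 0
¬a = ¬1/4 = 0
¬¬a = ¬0 = 1
¬a ⊃ ¬¬a = 0 ⊃ 1 = 1
a ≡ b = 1/4 ≡ 1/2 = 1/4
(¬a ⊃ ¬¬a) ≡ (a ≡ b) = 1 ≡ 1/4 = 1/4
a ⊃ b = 1/4 ⊃ 1/2 = 1
(a ⊃ b) ⊃ a = 1 ⊃ 1/4 = 1/4
b ≡ b = 1/2 ≡ 1/2 = 1
((a ⊃ b) ⊃ a) ≡ (b ≡ b) = 1/4 ≡ 1 = 1/4
a ⊃ b = 1/4 ⊃ 1/2 = 1
(a ⊃ b) ⊃ b = 1 ⊃ 1/2 = 1/2
(((a ⊃ b) ⊃ a) ≡ (b ≡ b)) ≡ ((a ⊃ b) ⊃ b) = 1/4 ≡ 1/2 = 1/4
((¬a ⊃ ¬¬a) ≡ (a ≡ b)) ≡ ((((a ⊃ b) ⊃ a) ≡ (b ≡ b)) ≡ ((a ⊃ b) ⊃ b)) = 1/4 ≡ 1/4 = 1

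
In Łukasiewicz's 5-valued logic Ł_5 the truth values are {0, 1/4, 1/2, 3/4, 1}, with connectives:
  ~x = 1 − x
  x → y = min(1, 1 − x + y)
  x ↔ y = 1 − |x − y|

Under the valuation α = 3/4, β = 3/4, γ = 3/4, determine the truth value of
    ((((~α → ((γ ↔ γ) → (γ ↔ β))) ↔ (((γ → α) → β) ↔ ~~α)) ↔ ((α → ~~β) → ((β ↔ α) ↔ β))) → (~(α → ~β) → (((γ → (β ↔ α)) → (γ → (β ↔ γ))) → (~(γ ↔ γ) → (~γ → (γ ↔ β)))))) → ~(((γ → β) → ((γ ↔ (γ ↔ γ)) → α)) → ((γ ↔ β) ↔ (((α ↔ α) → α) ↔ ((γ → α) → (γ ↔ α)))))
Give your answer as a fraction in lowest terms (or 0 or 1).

1/4

~α = ~3/4 = 1/4
γ ↔ γ = 3/4 ↔ 3/4 = 1
γ ↔ β = 3/4 ↔ 3/4 = 1
(γ ↔ γ) → (γ ↔ β) = 1 → 1 = 1
~α → ((γ ↔ γ) → (γ ↔ β)) = 1/4 → 1 = 1
γ → α = 3/4 → 3/4 = 1
(γ → α) → β = 1 → 3/4 = 3/4
~α = ~3/4 = 1/4
~~α = ~1/4 = 3/4
((γ → α) → β) ↔ ~~α = 3/4 ↔ 3/4 = 1
(~α → ((γ ↔ γ) → (γ ↔ β))) ↔ (((γ → α) → β) ↔ ~~α) = 1 ↔ 1 = 1
~β = ~3/4 = 1/4
~~β = ~1/4 = 3/4
α → ~~β = 3/4 → 3/4 = 1
β ↔ α = 3/4 ↔ 3/4 = 1
(β ↔ α) ↔ β = 1 ↔ 3/4 = 3/4
(α → ~~β) → ((β ↔ α) ↔ β) = 1 → 3/4 = 3/4
((~α → ((γ ↔ γ) → (γ ↔ β))) ↔ (((γ → α) → β) ↔ ~~α)) ↔ ((α → ~~β) → ((β ↔ α) ↔ β)) = 1 ↔ 3/4 = 3/4
~β = ~3/4 = 1/4
α → ~β = 3/4 → 1/4 = 1/2
~(α → ~β) = ~1/2 = 1/2
β ↔ α = 3/4 ↔ 3/4 = 1
γ → (β ↔ α) = 3/4 → 1 = 1
β ↔ γ = 3/4 ↔ 3/4 = 1
γ → (β ↔ γ) = 3/4 → 1 = 1
(γ → (β ↔ α)) → (γ → (β ↔ γ)) = 1 → 1 = 1
γ ↔ γ = 3/4 ↔ 3/4 = 1
~(γ ↔ γ) = ~1 = 0
~γ = ~3/4 = 1/4
γ ↔ β = 3/4 ↔ 3/4 = 1
~γ → (γ ↔ β) = 1/4 → 1 = 1
~(γ ↔ γ) → (~γ → (γ ↔ β)) = 0 → 1 = 1
((γ → (β ↔ α)) → (γ → (β ↔ γ))) → (~(γ ↔ γ) → (~γ → (γ ↔ β))) = 1 → 1 = 1
~(α → ~β) → (((γ → (β ↔ α)) → (γ → (β ↔ γ))) → (~(γ ↔ γ) → (~γ → (γ ↔ β)))) = 1/2 → 1 = 1
(((~α → ((γ ↔ γ) → (γ ↔ β))) ↔ (((γ → α) → β) ↔ ~~α)) ↔ ((α → ~~β) → ((β ↔ α) ↔ β))) → (~(α → ~β) → (((γ → (β ↔ α)) → (γ → (β ↔ γ))) → (~(γ ↔ γ) → (~γ → (γ ↔ β))))) = 3/4 → 1 = 1
γ → β = 3/4 → 3/4 = 1
γ ↔ γ = 3/4 ↔ 3/4 = 1
γ ↔ (γ ↔ γ) = 3/4 ↔ 1 = 3/4
(γ ↔ (γ ↔ γ)) → α = 3/4 → 3/4 = 1
(γ → β) → ((γ ↔ (γ ↔ γ)) → α) = 1 → 1 = 1
γ ↔ β = 3/4 ↔ 3/4 = 1
α ↔ α = 3/4 ↔ 3/4 = 1
(α ↔ α) → α = 1 → 3/4 = 3/4
γ → α = 3/4 → 3/4 = 1
γ ↔ α = 3/4 ↔ 3/4 = 1
(γ → α) → (γ ↔ α) = 1 → 1 = 1
((α ↔ α) → α) ↔ ((γ → α) → (γ ↔ α)) = 3/4 ↔ 1 = 3/4
(γ ↔ β) ↔ (((α ↔ α) → α) ↔ ((γ → α) → (γ ↔ α))) = 1 ↔ 3/4 = 3/4
((γ → β) → ((γ ↔ (γ ↔ γ)) → α)) → ((γ ↔ β) ↔ (((α ↔ α) → α) ↔ ((γ → α) → (γ ↔ α)))) = 1 → 3/4 = 3/4
~(((γ → β) → ((γ ↔ (γ ↔ γ)) → α)) → ((γ ↔ β) ↔ (((α ↔ α) → α) ↔ ((γ → α) → (γ ↔ α))))) = ~3/4 = 1/4
((((~α → ((γ ↔ γ) → (γ ↔ β))) ↔ (((γ → α) → β) ↔ ~~α)) ↔ ((α → ~~β) → ((β ↔ α) ↔ β))) → (~(α → ~β) → (((γ → (β ↔ α)) → (γ → (β ↔ γ))) → (~(γ ↔ γ) → (~γ → (γ ↔ β)))))) → ~(((γ → β) → ((γ ↔ (γ ↔ γ)) → α)) → ((γ ↔ β) ↔ (((α ↔ α) → α) ↔ ((γ → α) → (γ ↔ α))))) = 1 → 1/4 = 1/4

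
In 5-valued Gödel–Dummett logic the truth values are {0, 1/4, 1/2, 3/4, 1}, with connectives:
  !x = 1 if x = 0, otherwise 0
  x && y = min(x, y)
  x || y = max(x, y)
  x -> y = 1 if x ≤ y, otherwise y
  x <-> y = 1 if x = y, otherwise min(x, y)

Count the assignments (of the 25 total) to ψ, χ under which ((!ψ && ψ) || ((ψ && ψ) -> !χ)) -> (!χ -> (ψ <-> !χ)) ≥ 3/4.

value 1: 21 assignments (counts)
value 3/4: 1 assignment (counts)
value 1/2: 1 assignment
value 1/4: 1 assignment
value 0: 1 assignment
So 22 of the 25 assignments meet the threshold.

22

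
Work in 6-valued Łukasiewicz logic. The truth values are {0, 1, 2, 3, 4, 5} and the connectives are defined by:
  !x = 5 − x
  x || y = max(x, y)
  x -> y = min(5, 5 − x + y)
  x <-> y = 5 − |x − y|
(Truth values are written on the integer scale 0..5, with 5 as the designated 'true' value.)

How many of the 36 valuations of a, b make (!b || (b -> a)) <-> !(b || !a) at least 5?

2

value 5: 2 assignments (counts)
value 4: 6 assignments
value 3: 10 assignments
value 2: 10 assignments
value 1: 6 assignments
value 0: 2 assignments
So 2 of the 36 assignments meet the threshold.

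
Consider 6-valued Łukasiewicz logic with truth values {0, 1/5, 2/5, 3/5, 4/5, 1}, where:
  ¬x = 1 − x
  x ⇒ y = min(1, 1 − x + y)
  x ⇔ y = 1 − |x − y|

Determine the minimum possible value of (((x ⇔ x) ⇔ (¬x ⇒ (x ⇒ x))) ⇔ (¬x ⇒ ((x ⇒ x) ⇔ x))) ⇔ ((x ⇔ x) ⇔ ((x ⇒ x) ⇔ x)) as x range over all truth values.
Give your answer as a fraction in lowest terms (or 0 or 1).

3/5

Take x = 2/5:
x ⇔ x = 2/5 ⇔ 2/5 = 1
¬x = ¬2/5 = 3/5
x ⇒ x = 2/5 ⇒ 2/5 = 1
¬x ⇒ (x ⇒ x) = 3/5 ⇒ 1 = 1
(x ⇔ x) ⇔ (¬x ⇒ (x ⇒ x)) = 1 ⇔ 1 = 1
¬x = ¬2/5 = 3/5
x ⇒ x = 2/5 ⇒ 2/5 = 1
(x ⇒ x) ⇔ x = 1 ⇔ 2/5 = 2/5
¬x ⇒ ((x ⇒ x) ⇔ x) = 3/5 ⇒ 2/5 = 4/5
((x ⇔ x) ⇔ (¬x ⇒ (x ⇒ x))) ⇔ (¬x ⇒ ((x ⇒ x) ⇔ x)) = 1 ⇔ 4/5 = 4/5
x ⇔ x = 2/5 ⇔ 2/5 = 1
x ⇒ x = 2/5 ⇒ 2/5 = 1
(x ⇒ x) ⇔ x = 1 ⇔ 2/5 = 2/5
(x ⇔ x) ⇔ ((x ⇒ x) ⇔ x) = 1 ⇔ 2/5 = 2/5
(((x ⇔ x) ⇔ (¬x ⇒ (x ⇒ x))) ⇔ (¬x ⇒ ((x ⇒ x) ⇔ x))) ⇔ ((x ⇔ x) ⇔ ((x ⇒ x) ⇔ x)) = 4/5 ⇔ 2/5 = 3/5
No assignment yields a value below 3/5, so this is the minimum.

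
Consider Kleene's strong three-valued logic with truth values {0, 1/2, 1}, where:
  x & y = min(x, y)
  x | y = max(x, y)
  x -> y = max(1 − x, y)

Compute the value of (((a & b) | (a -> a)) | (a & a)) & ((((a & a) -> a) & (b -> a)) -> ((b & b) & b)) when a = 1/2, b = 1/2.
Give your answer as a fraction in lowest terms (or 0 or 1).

a & b = 1/2 & 1/2 = 1/2
a -> a = 1/2 -> 1/2 = 1/2
(a & b) | (a -> a) = 1/2 | 1/2 = 1/2
a & a = 1/2 & 1/2 = 1/2
((a & b) | (a -> a)) | (a & a) = 1/2 | 1/2 = 1/2
a & a = 1/2 & 1/2 = 1/2
(a & a) -> a = 1/2 -> 1/2 = 1/2
b -> a = 1/2 -> 1/2 = 1/2
((a & a) -> a) & (b -> a) = 1/2 & 1/2 = 1/2
b & b = 1/2 & 1/2 = 1/2
(b & b) & b = 1/2 & 1/2 = 1/2
(((a & a) -> a) & (b -> a)) -> ((b & b) & b) = 1/2 -> 1/2 = 1/2
(((a & b) | (a -> a)) | (a & a)) & ((((a & a) -> a) & (b -> a)) -> ((b & b) & b)) = 1/2 & 1/2 = 1/2

1/2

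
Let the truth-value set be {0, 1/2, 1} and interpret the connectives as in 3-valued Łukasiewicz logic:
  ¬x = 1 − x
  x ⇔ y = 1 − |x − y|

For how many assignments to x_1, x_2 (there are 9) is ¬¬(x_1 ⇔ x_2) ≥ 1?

3

x_1 = 0, x_2 = 0 ↦ 1  ≥
x_1 = 0, x_2 = 1/2 ↦ 1/2  <
x_1 = 0, x_2 = 1 ↦ 0  <
x_1 = 1/2, x_2 = 0 ↦ 1/2  <
x_1 = 1/2, x_2 = 1/2 ↦ 1  ≥
x_1 = 1/2, x_2 = 1 ↦ 1/2  <
x_1 = 1, x_2 = 0 ↦ 0  <
x_1 = 1, x_2 = 1/2 ↦ 1/2  <
x_1 = 1, x_2 = 1 ↦ 1  ≥
So 3 of the 9 assignments meet the threshold.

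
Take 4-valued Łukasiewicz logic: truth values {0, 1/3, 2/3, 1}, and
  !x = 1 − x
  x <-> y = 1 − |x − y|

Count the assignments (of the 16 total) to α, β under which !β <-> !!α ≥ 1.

4

α = 0, β = 0 ↦ 0  <
α = 0, β = 1/3 ↦ 1/3  <
α = 0, β = 2/3 ↦ 2/3  <
α = 0, β = 1 ↦ 1  ≥
α = 1/3, β = 0 ↦ 1/3  <
α = 1/3, β = 1/3 ↦ 2/3  <
α = 1/3, β = 2/3 ↦ 1  ≥
α = 1/3, β = 1 ↦ 2/3  <
α = 2/3, β = 0 ↦ 2/3  <
α = 2/3, β = 1/3 ↦ 1  ≥
α = 2/3, β = 2/3 ↦ 2/3  <
α = 2/3, β = 1 ↦ 1/3  <
α = 1, β = 0 ↦ 1  ≥
α = 1, β = 1/3 ↦ 2/3  <
α = 1, β = 2/3 ↦ 1/3  <
α = 1, β = 1 ↦ 0  <
So 4 of the 16 assignments meet the threshold.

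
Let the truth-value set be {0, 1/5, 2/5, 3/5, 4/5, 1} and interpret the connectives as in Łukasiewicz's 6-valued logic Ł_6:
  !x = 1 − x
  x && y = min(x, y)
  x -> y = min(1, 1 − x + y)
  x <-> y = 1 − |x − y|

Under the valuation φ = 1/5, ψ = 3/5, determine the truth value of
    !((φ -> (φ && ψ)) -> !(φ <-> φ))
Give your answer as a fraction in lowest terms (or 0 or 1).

1

φ && ψ = 1/5 && 3/5 = 1/5
φ -> (φ && ψ) = 1/5 -> 1/5 = 1
φ <-> φ = 1/5 <-> 1/5 = 1
!(φ <-> φ) = !1 = 0
(φ -> (φ && ψ)) -> !(φ <-> φ) = 1 -> 0 = 0
!((φ -> (φ && ψ)) -> !(φ <-> φ)) = !0 = 1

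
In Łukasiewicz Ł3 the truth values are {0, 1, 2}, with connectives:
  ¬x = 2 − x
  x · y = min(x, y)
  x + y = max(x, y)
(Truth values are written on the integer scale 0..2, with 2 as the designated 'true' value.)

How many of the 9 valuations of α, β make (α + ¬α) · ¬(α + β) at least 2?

α = 0, β = 0 ↦ 2  ≥
α = 0, β = 1 ↦ 1  <
α = 0, β = 2 ↦ 0  <
α = 1, β = 0 ↦ 1  <
α = 1, β = 1 ↦ 1  <
α = 1, β = 2 ↦ 0  <
α = 2, β = 0 ↦ 0  <
α = 2, β = 1 ↦ 0  <
α = 2, β = 2 ↦ 0  <
So 1 of the 9 assignments meets the threshold.

1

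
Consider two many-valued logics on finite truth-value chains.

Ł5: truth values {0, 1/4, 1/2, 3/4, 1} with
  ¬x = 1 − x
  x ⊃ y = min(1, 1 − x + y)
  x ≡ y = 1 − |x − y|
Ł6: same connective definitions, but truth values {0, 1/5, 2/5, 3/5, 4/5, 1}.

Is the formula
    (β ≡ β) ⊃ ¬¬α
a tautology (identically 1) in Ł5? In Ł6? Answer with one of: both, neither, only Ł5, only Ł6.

neither

In Ł5: at α = 0, β = 0 the value is 0 — not a tautology.
In Ł6: at α = 0, β = 0 the value is 0 — not a tautology.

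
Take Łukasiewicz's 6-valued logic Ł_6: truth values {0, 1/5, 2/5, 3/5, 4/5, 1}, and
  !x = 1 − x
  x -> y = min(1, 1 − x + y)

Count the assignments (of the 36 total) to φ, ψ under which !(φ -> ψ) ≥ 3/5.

6

value 1: 1 assignment (counts)
value 4/5: 2 assignments (counts)
value 3/5: 3 assignments (counts)
value 2/5: 4 assignments
value 1/5: 5 assignments
value 0: 21 assignments
So 6 of the 36 assignments meet the threshold.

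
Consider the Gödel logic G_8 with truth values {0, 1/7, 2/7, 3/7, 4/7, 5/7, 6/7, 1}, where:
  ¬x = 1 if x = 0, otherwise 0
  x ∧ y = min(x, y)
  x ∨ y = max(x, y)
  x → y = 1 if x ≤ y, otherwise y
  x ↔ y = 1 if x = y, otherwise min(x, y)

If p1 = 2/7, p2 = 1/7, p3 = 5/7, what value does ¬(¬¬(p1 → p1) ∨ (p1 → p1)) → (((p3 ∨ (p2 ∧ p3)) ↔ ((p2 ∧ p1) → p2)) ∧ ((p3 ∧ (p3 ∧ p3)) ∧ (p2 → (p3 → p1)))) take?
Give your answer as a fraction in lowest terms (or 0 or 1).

1

p1 → p1 = 2/7 → 2/7 = 1
¬(p1 → p1) = ¬1 = 0
¬¬(p1 → p1) = ¬0 = 1
p1 → p1 = 2/7 → 2/7 = 1
¬¬(p1 → p1) ∨ (p1 → p1) = 1 ∨ 1 = 1
¬(¬¬(p1 → p1) ∨ (p1 → p1)) = ¬1 = 0
p2 ∧ p3 = 1/7 ∧ 5/7 = 1/7
p3 ∨ (p2 ∧ p3) = 5/7 ∨ 1/7 = 5/7
p2 ∧ p1 = 1/7 ∧ 2/7 = 1/7
(p2 ∧ p1) → p2 = 1/7 → 1/7 = 1
(p3 ∨ (p2 ∧ p3)) ↔ ((p2 ∧ p1) → p2) = 5/7 ↔ 1 = 5/7
p3 ∧ p3 = 5/7 ∧ 5/7 = 5/7
p3 ∧ (p3 ∧ p3) = 5/7 ∧ 5/7 = 5/7
p3 → p1 = 5/7 → 2/7 = 2/7
p2 → (p3 → p1) = 1/7 → 2/7 = 1
(p3 ∧ (p3 ∧ p3)) ∧ (p2 → (p3 → p1)) = 5/7 ∧ 1 = 5/7
((p3 ∨ (p2 ∧ p3)) ↔ ((p2 ∧ p1) → p2)) ∧ ((p3 ∧ (p3 ∧ p3)) ∧ (p2 → (p3 → p1))) = 5/7 ∧ 5/7 = 5/7
¬(¬¬(p1 → p1) ∨ (p1 → p1)) → (((p3 ∨ (p2 ∧ p3)) ↔ ((p2 ∧ p1) → p2)) ∧ ((p3 ∧ (p3 ∧ p3)) ∧ (p2 → (p3 → p1)))) = 0 → 5/7 = 1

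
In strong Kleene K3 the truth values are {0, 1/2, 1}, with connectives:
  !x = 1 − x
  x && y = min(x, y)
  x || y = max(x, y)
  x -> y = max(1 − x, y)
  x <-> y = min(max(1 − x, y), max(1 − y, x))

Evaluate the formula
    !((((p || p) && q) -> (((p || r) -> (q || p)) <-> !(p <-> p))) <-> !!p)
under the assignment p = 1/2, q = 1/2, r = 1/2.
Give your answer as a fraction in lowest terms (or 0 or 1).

1/2

p || p = 1/2 || 1/2 = 1/2
(p || p) && q = 1/2 && 1/2 = 1/2
p || r = 1/2 || 1/2 = 1/2
q || p = 1/2 || 1/2 = 1/2
(p || r) -> (q || p) = 1/2 -> 1/2 = 1/2
p <-> p = 1/2 <-> 1/2 = 1/2
!(p <-> p) = !1/2 = 1/2
((p || r) -> (q || p)) <-> !(p <-> p) = 1/2 <-> 1/2 = 1/2
((p || p) && q) -> (((p || r) -> (q || p)) <-> !(p <-> p)) = 1/2 -> 1/2 = 1/2
!p = !1/2 = 1/2
!!p = !1/2 = 1/2
(((p || p) && q) -> (((p || r) -> (q || p)) <-> !(p <-> p))) <-> !!p = 1/2 <-> 1/2 = 1/2
!((((p || p) && q) -> (((p || r) -> (q || p)) <-> !(p <-> p))) <-> !!p) = !1/2 = 1/2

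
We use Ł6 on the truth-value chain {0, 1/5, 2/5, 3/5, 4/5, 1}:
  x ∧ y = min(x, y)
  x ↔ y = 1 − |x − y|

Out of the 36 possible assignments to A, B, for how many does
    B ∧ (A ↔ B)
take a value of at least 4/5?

5

value 1: 1 assignment (counts)
value 4/5: 4 assignments (counts)
value 3/5: 7 assignments
value 2/5: 9 assignments
value 1/5: 8 assignments
value 0: 7 assignments
So 5 of the 36 assignments meet the threshold.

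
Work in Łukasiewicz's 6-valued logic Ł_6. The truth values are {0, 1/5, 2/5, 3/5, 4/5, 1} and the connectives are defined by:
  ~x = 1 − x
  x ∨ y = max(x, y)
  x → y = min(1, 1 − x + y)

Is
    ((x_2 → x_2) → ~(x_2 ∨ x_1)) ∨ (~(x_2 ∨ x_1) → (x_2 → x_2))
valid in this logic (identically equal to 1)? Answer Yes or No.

Yes

At x_1 = 4/5, x_2 = 0, for instance:
x_2 → x_2 = 0 → 0 = 1
x_2 ∨ x_1 = 0 ∨ 4/5 = 4/5
~(x_2 ∨ x_1) = ~4/5 = 1/5
(x_2 → x_2) → ~(x_2 ∨ x_1) = 1 → 1/5 = 1/5
~(x_2 ∨ x_1) → (x_2 → x_2) = 1/5 → 1 = 1
((x_2 → x_2) → ~(x_2 ∨ x_1)) ∨ (~(x_2 ∨ x_1) → (x_2 → x_2)) = 1/5 ∨ 1 = 1
and checking the remaining 35 assignments likewise gives ≥ 1 in every case.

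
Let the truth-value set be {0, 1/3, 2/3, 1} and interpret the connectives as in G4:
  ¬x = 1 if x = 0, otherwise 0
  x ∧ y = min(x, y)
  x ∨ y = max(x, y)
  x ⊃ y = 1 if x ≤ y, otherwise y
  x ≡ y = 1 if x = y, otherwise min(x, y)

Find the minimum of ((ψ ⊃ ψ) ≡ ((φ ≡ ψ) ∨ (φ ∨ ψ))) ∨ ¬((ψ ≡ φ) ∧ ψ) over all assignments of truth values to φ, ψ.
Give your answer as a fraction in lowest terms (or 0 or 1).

2/3

Take φ = 1/3, ψ = 2/3:
ψ ⊃ ψ = 2/3 ⊃ 2/3 = 1
φ ≡ ψ = 1/3 ≡ 2/3 = 1/3
φ ∨ ψ = 1/3 ∨ 2/3 = 2/3
(φ ≡ ψ) ∨ (φ ∨ ψ) = 1/3 ∨ 2/3 = 2/3
(ψ ⊃ ψ) ≡ ((φ ≡ ψ) ∨ (φ ∨ ψ)) = 1 ≡ 2/3 = 2/3
ψ ≡ φ = 2/3 ≡ 1/3 = 1/3
(ψ ≡ φ) ∧ ψ = 1/3 ∧ 2/3 = 1/3
¬((ψ ≡ φ) ∧ ψ) = ¬1/3 = 0
((ψ ⊃ ψ) ≡ ((φ ≡ ψ) ∨ (φ ∨ ψ))) ∨ ¬((ψ ≡ φ) ∧ ψ) = 2/3 ∨ 0 = 2/3
No assignment yields a value below 2/3, so this is the minimum.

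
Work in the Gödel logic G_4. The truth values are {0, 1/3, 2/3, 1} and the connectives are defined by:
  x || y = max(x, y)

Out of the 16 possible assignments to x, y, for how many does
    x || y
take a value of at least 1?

7

x = 0, y = 0 ↦ 0  <
x = 0, y = 1/3 ↦ 1/3  <
x = 0, y = 2/3 ↦ 2/3  <
x = 0, y = 1 ↦ 1  ≥
x = 1/3, y = 0 ↦ 1/3  <
x = 1/3, y = 1/3 ↦ 1/3  <
x = 1/3, y = 2/3 ↦ 2/3  <
x = 1/3, y = 1 ↦ 1  ≥
x = 2/3, y = 0 ↦ 2/3  <
x = 2/3, y = 1/3 ↦ 2/3  <
x = 2/3, y = 2/3 ↦ 2/3  <
x = 2/3, y = 1 ↦ 1  ≥
x = 1, y = 0 ↦ 1  ≥
x = 1, y = 1/3 ↦ 1  ≥
x = 1, y = 2/3 ↦ 1  ≥
x = 1, y = 1 ↦ 1  ≥
So 7 of the 16 assignments meet the threshold.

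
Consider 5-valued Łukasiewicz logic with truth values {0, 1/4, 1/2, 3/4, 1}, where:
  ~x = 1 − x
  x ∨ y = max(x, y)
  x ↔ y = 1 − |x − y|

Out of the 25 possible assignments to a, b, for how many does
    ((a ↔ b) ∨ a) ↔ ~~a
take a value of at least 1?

13

value 1: 13 assignments (counts)
value 3/4: 5 assignments
value 1/2: 4 assignments
value 1/4: 2 assignments
value 0: 1 assignment
So 13 of the 25 assignments meet the threshold.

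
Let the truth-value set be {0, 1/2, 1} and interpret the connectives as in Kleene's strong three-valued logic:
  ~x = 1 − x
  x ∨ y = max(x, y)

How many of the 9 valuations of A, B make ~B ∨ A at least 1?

5

A = 0, B = 0 ↦ 1  ≥
A = 0, B = 1/2 ↦ 1/2  <
A = 0, B = 1 ↦ 0  <
A = 1/2, B = 0 ↦ 1  ≥
A = 1/2, B = 1/2 ↦ 1/2  <
A = 1/2, B = 1 ↦ 1/2  <
A = 1, B = 0 ↦ 1  ≥
A = 1, B = 1/2 ↦ 1  ≥
A = 1, B = 1 ↦ 1  ≥
So 5 of the 9 assignments meet the threshold.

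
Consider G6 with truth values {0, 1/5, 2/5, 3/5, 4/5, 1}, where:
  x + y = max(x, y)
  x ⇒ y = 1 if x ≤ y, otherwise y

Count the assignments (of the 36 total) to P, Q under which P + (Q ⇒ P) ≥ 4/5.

22

value 1: 21 assignments (counts)
value 4/5: 1 assignment (counts)
value 3/5: 2 assignments
value 2/5: 3 assignments
value 1/5: 4 assignments
value 0: 5 assignments
So 22 of the 36 assignments meet the threshold.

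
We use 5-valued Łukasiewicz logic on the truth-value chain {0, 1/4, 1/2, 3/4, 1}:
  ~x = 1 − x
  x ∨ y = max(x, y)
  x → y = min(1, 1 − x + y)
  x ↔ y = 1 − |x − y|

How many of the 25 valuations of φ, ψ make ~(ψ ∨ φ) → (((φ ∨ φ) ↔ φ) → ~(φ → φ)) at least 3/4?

value 1: 9 assignments (counts)
value 3/4: 7 assignments (counts)
value 1/2: 5 assignments
value 1/4: 3 assignments
value 0: 1 assignment
So 16 of the 25 assignments meet the threshold.

16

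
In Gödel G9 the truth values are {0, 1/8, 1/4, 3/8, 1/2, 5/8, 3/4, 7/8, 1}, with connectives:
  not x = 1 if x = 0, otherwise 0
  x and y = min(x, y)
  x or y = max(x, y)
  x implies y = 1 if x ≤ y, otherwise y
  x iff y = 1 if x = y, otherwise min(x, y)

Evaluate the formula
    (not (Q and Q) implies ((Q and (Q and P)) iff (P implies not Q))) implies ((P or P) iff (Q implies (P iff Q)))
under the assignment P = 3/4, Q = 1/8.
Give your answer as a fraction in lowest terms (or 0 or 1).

Q and Q = 1/8 and 1/8 = 1/8
not (Q and Q) = not 1/8 = 0
Q and P = 1/8 and 3/4 = 1/8
Q and (Q and P) = 1/8 and 1/8 = 1/8
not Q = not 1/8 = 0
P implies not Q = 3/4 implies 0 = 0
(Q and (Q and P)) iff (P implies not Q) = 1/8 iff 0 = 0
not (Q and Q) implies ((Q and (Q and P)) iff (P implies not Q)) = 0 implies 0 = 1
P or P = 3/4 or 3/4 = 3/4
P iff Q = 3/4 iff 1/8 = 1/8
Q implies (P iff Q) = 1/8 implies 1/8 = 1
(P or P) iff (Q implies (P iff Q)) = 3/4 iff 1 = 3/4
(not (Q and Q) implies ((Q and (Q and P)) iff (P implies not Q))) implies ((P or P) iff (Q implies (P iff Q))) = 1 implies 3/4 = 3/4

3/4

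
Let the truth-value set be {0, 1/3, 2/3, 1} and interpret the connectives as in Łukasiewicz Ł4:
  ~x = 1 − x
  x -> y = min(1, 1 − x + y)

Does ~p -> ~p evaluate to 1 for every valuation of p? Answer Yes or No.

p = 0 ↦ 1
p = 1/3 ↦ 1
p = 2/3 ↦ 1
p = 1 ↦ 1
Every assignment gives a value ≥ 1.

Yes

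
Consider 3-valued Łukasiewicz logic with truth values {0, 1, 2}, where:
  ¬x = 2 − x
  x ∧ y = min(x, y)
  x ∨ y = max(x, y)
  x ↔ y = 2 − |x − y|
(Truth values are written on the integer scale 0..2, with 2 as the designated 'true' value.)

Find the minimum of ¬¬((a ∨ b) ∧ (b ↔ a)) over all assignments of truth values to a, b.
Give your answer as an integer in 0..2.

0

Take a = 0, b = 0:
a ∨ b = 0 ∨ 0 = 0
b ↔ a = 0 ↔ 0 = 2
(a ∨ b) ∧ (b ↔ a) = 0 ∧ 2 = 0
¬((a ∨ b) ∧ (b ↔ a)) = ¬0 = 2
¬¬((a ∨ b) ∧ (b ↔ a)) = ¬2 = 0
No assignment yields a value below 0, so this is the minimum.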